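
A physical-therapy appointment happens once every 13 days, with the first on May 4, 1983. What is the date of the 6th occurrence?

Jul 8, 1983

The 6th occurrence is 5 intervals after the first: 5 × 13 = 65 days after May 4, 1983.
May has 31 days — 27 days to the end of May leaves 38.
Jun has 30 days (8 left).
8 days into Jul → Jul 8, 1983.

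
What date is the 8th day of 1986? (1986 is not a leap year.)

Jan 8, 1986

8 into Jan → Jan 8.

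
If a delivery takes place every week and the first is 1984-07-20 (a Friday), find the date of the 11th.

1984-09-28

The 11th occurrence is 10 intervals after the first: 10 × 7 = 70 days after 1984-07-20.
July has 31 days — 11 days to the end of July leaves 59.
August has 31 days (28 left).
28 days into September → 1984-09-28.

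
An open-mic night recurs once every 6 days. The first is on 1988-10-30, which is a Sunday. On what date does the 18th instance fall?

1989-02-09

The 18th occurrence is 17 intervals after the first: 17 × 6 = 102 days after 1988-10-30.
October has 31 days — 1 day to the end of October leaves 101.
November has 30 days (71 left).
December has 31 days (40 left).
January has 31 days (9 left).
9 days into February → 1989-02-09.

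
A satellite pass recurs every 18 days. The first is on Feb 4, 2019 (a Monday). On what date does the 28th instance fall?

Jun 4, 2020

The 28th occurrence is 27 intervals after the first: 27 × 18 = 486 days after Feb 4, 2019.
Feb has 28 days — 24 days to the end of Feb leaves 462.
From end of Feb to end of 2019 is 306 days (156 left).
Jan has 31 days (125 left).
Feb has 29 days (96 left).
Mar has 31 days (65 left).
Apr has 30 days (35 left).
May has 31 days (4 left).
4 days into Jun → Jun 4, 2020.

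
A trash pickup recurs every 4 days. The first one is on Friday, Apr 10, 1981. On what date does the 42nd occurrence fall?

Sep 21, 1981

The 42nd occurrence is 41 intervals after the first: 41 × 4 = 164 days after Apr 10, 1981.
Apr has 30 days — 20 days to the end of Apr leaves 144.
May has 31 days (113 left).
Jun has 30 days (83 left).
Jul has 31 days (52 left).
Aug has 31 days (21 left).
21 days into Sep → Sep 21, 1981.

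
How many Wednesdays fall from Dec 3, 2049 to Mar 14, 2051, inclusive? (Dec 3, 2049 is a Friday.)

Dec 3, 2049 is a Friday; the first Wednesday on or after it is Dec 8, 2049 (5 days later).
From Dec 8, 2049 to Mar 14, 2051: 23 + 365 + 73 = 461 days (rest of 2049, 2050, to Mar 14, 2051 in 2051).
461 ÷ 7 = 65 full weeks with remainder 6, so 65 more Wednesdays after the first → 66.

66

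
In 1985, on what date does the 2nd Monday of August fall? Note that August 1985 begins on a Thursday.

August 12, 1985

August 1985 begins on a Thursday, so the first Monday is August 5 (4 days later).
The 2nd Monday is 1 weeks later: 5 + 7 = 12.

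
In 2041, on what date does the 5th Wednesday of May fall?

29 May 2041

May 2041 begins on a Wednesday, so the first Wednesday is May 1.
The 5th Wednesday is 4 weeks later: 1 + 28 = 29.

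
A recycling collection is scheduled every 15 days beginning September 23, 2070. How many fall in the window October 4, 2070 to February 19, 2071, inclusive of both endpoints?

Occurrences land 15·i days after September 23, 2070 for i = 0, 1, 2, …
October 4, 2070 is 11 days after the start; 11 ÷ 15 = 0 remainder 11; since the remainder is 11, round up to i = 1. First occurrence in the window: #2 on October 8, 2070 (1×15 = 15 days in).
February 19, 2071 is 149 days after the start; 149 ÷ 15 = 9 remainder 14. Last occurrence in the window: #10 on February 5, 2071.
Occurrences #2 through #10: 9 in total.

9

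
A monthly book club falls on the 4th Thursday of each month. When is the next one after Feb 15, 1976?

Feb 1976 starts on a Sunday; its first Thursday is the 5th, so the 4th Thursday is the 26th — Feb 26, 1976.
Feb 26, 1976 is after Feb 15, 1976, so that is the next one.

Feb 26, 1976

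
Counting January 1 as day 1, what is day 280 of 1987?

Jan has 31 days (280 − 31 = 249 remain).
Feb has 28 days (249 − 28 = 221 remain).
Mar has 31 days (221 − 31 = 190 remain).
Apr has 30 days (190 − 30 = 160 remain).
May has 31 days (160 − 31 = 129 remain).
Jun has 30 days (129 − 30 = 99 remain).
Jul has 31 days (99 − 31 = 68 remain).
Aug has 31 days (68 − 31 = 37 remain).
Sep has 30 days (37 − 30 = 7 remain).
7 into Oct → Oct 7.

Oct 7, 1987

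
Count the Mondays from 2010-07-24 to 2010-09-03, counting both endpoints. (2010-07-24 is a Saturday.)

2010-07-24 is a Saturday; the first Monday on or after it is 2010-07-26 (2 days later).
From 2010-07-26 to 2010-09-03: 5 + 31 + 3 = 39 days (rest of July, August, September).
39 ÷ 7 = 5 full weeks with remainder 4, so 5 more Mondays after the first → 6.

6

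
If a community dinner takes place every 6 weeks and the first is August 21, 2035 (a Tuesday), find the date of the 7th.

April 29, 2036

The 7th occurrence is 6 intervals after the first: 6 × 42 = 252 days after August 21, 2035.
August has 31 days — 10 days to the end of August leaves 242.
September has 30 days (212 left).
October has 31 days (181 left).
November has 30 days (151 left).
December has 31 days (120 left).
January has 31 days (89 left).
February has 29 days (60 left).
March has 31 days (29 left).
29 days into April → April 29, 2036.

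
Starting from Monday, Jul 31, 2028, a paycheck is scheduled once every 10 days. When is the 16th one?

The 16th occurrence is 15 intervals after the first: 15 × 10 = 150 days after Jul 31, 2028.
Jul has 31 days — 0 days to the end of Jul leaves 150.
Aug has 31 days (119 left).
Sep has 30 days (89 left).
Oct has 31 days (58 left).
Nov has 30 days (28 left).
28 days into Dec → Dec 28, 2028.

Dec 28, 2028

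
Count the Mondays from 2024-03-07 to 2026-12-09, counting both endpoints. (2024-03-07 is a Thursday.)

2024-03-07 is a Thursday; the first Monday on or after it is 2024-03-11 (4 days later).
From 2024-03-11 to 2026-12-09: 295 + 365 + 343 = 1003 days (rest of 2024, 2025, to 2026-12-09 in 2026).
1003 ÷ 7 = 143 full weeks with remainder 2, so 143 more Mondays after the first → 144.

144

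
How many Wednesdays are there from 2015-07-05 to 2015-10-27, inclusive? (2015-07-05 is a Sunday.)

2015-07-05 is a Sunday; the first Wednesday on or after it is 2015-07-08 (3 days later).
From 2015-07-08 to 2015-10-27: 23 + 31 + 30 + 27 = 111 days (rest of July, August, September, October).
111 ÷ 7 = 15 full weeks with remainder 6, so 15 more Wednesdays after the first → 16.

16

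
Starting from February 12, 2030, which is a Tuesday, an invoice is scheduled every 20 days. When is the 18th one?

January 18, 2031

The 18th occurrence is 17 intervals after the first: 17 × 20 = 340 days after February 12, 2030.
February has 28 days — 16 days to the end of February leaves 324.
March has 31 days (293 left).
April has 30 days (263 left).
May has 31 days (232 left).
June has 30 days (202 left).
July has 31 days (171 left).
August has 31 days (140 left).
September has 30 days (110 left).
October has 31 days (79 left).
November has 30 days (49 left).
December has 31 days (18 left).
18 days into January → January 18, 2031.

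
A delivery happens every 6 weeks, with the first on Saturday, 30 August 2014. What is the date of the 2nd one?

11 October 2014

The 2nd occurrence is 1 interval after the first: 1 × 42 = 42 days after 30 August 2014.
August has 31 days — 1 day to the end of August leaves 41.
September has 30 days (11 left).
11 days into October → 11 October 2014.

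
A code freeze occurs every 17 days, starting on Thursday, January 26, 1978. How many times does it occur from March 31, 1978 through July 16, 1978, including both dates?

7

Occurrences land 17·i days after January 26, 1978 for i = 0, 1, 2, …
March 31, 1978 is 64 days after the start; 64 ÷ 17 = 3 remainder 13; since the remainder is 13, round up to i = 4. First occurrence in the window: #5 on April 4, 1978 (4×17 = 68 days in).
July 16, 1978 is 171 days after the start; 171 ÷ 17 = 10 remainder 1. Last occurrence in the window: #11 on July 15, 1978.
Occurrences #5 through #11: 7 in total.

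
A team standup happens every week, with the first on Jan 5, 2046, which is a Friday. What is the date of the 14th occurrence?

Apr 6, 2046

The 14th occurrence is 13 intervals after the first: 13 × 7 = 91 days after Jan 5, 2046.
Jan has 31 days — 26 days to the end of Jan leaves 65.
Feb has 28 days (37 left).
Mar has 31 days (6 left).
6 days into Apr → Apr 6, 2046.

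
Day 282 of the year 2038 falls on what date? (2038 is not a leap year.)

October 9, 2038

January has 31 days (282 − 31 = 251 remain).
February has 28 days (251 − 28 = 223 remain).
March has 31 days (223 − 31 = 192 remain).
April has 30 days (192 − 30 = 162 remain).
May has 31 days (162 − 31 = 131 remain).
June has 30 days (131 − 30 = 101 remain).
July has 31 days (101 − 31 = 70 remain).
August has 31 days (70 − 31 = 39 remain).
September has 30 days (39 − 30 = 9 remain).
9 into October → October 9.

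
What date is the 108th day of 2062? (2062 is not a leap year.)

April 18, 2062

January has 31 days (108 − 31 = 77 remain).
February has 28 days (77 − 28 = 49 remain).
March has 31 days (49 − 31 = 18 remain).
18 into April → April 18.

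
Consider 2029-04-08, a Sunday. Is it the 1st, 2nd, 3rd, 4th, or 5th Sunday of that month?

2nd

Day 8 falls in week ⌈8/7⌉ of the month.
Days 1–7 hold the 1st Sunday, 8–14 the 2nd, 15–21 the 3rd, 22–28 the 4th, 29–31 the 5th.
8 is in the range for the 2nd.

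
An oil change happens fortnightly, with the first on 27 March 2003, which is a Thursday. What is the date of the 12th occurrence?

28 August 2003

The 12th occurrence is 11 intervals after the first: 11 × 14 = 154 days after 27 March 2003.
March has 31 days — 4 days to the end of March leaves 150.
April has 30 days (120 left).
May has 31 days (89 left).
June has 30 days (59 left).
July has 31 days (28 left).
28 days into August → 28 August 2003.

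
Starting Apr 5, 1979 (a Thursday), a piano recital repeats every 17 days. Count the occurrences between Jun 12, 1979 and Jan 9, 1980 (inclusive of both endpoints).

Occurrences land 17·i days after Apr 5, 1979 for i = 0, 1, 2, …
Jun 12, 1979 is 68 days after the start; 68 ÷ 17 = 4 remainder 0. First occurrence in the window: #5 on Jun 12, 1979 (4×17 = 68 days in).
Jan 9, 1980 is 279 days after the start; 279 ÷ 17 = 16 remainder 7. Last occurrence in the window: #17 on Jan 2, 1980.
Occurrences #5 through #17: 13 in total.

13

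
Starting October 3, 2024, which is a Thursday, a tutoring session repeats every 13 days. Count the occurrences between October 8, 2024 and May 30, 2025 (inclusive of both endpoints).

18

Occurrences land 13·i days after October 3, 2024 for i = 0, 1, 2, …
October 8, 2024 is 5 days after the start; 5 ÷ 13 = 0 remainder 5; since the remainder is 5, round up to i = 1. First occurrence in the window: #2 on October 16, 2024 (1×13 = 13 days in).
May 30, 2025 is 239 days after the start; 239 ÷ 13 = 18 remainder 5. Last occurrence in the window: #19 on May 25, 2025.
Occurrences #2 through #19: 18 in total.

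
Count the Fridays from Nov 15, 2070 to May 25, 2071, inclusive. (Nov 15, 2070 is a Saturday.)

27

Nov 15, 2070 is a Saturday; the first Friday on or after it is Nov 21, 2070 (6 days later).
From Nov 21, 2070 to May 25, 2071: 9 + 31 + 31 + 28 + 31 + 30 + 25 = 185 days (rest of Nov, Dec, Jan, Feb, Mar, Apr, May).
185 ÷ 7 = 26 full weeks with remainder 3, so 26 more Fridays after the first → 27.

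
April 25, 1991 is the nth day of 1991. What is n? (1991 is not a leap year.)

115

Days in months before April: 31 + 28 + 31 = 90.
Plus 25 days into April → day 115.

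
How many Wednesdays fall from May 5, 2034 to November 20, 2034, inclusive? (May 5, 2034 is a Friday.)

May 5, 2034 is a Friday; the first Wednesday on or after it is May 10, 2034 (5 days later).
From May 10, 2034 to November 20, 2034: 21 + 30 + 31 + 31 + 30 + 31 + 20 = 194 days (rest of May, June, July, August, September, October, November).
194 ÷ 7 = 27 full weeks with remainder 5, so 27 more Wednesdays after the first → 28.

28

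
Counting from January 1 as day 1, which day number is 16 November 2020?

321

Days in months before November: 31 + 29 + 31 + 30 + 31 + 30 + 31 + 31 + 30 + 31 = 305.
Plus 16 days into November → day 321.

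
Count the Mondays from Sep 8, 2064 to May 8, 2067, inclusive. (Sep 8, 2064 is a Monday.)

139

Sep 8, 2064 is a Monday; the first Monday on or after it is Sep 8, 2064.
From Sep 8, 2064 to May 8, 2067: 114 + 365 + 365 + 128 = 972 days (rest of 2064, 2065, 2066, to May 8, 2067 in 2067).
972 ÷ 7 = 138 full weeks with remainder 6, so 138 more Mondays after the first → 139.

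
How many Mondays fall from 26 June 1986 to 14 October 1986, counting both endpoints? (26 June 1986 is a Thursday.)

16

26 June 1986 is a Thursday; the first Monday on or after it is 30 June 1986 (4 days later).
From 30 June 1986 to 14 October 1986: 0 + 31 + 31 + 30 + 14 = 106 days (rest of June, July, August, September, October).
106 ÷ 7 = 15 full weeks with remainder 1, so 15 more Mondays after the first → 16.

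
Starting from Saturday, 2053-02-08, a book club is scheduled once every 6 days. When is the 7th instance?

2053-03-16

The 7th occurrence is 6 intervals after the first: 6 × 6 = 36 days after 2053-02-08.
February has 28 days — 20 days to the end of February leaves 16.
16 days into March → 2053-03-16.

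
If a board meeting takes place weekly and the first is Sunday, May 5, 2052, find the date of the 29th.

The 29th occurrence is 28 intervals after the first: 28 × 7 = 196 days after May 5, 2052.
May has 31 days — 26 days to the end of May leaves 170.
June has 30 days (140 left).
July has 31 days (109 left).
August has 31 days (78 left).
September has 30 days (48 left).
October has 31 days (17 left).
17 days into November → November 17, 2052.

November 17, 2052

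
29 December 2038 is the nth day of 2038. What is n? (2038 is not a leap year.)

363

Days in months before December: 31 + 28 + 31 + 30 + 31 + 30 + 31 + 31 + 30 + 31 + 30 = 334.
Plus 29 days into December → day 363.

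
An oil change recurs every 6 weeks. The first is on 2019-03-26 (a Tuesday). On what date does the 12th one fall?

2020-06-30

The 12th occurrence is 11 intervals after the first: 11 × 42 = 462 days after 2019-03-26.
March has 31 days — 5 days to the end of March leaves 457.
From end of March to end of 2019 is 275 days (182 left).
January has 31 days (151 left).
February has 29 days (122 left).
March has 31 days (91 left).
April has 30 days (61 left).
May has 31 days (30 left).
30 days into June → 2020-06-30.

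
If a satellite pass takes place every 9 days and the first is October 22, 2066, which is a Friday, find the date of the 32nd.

July 28, 2067

The 32nd occurrence is 31 intervals after the first: 31 × 9 = 279 days after October 22, 2066.
October has 31 days — 9 days to the end of October leaves 270.
November has 30 days (240 left).
December has 31 days (209 left).
January has 31 days (178 left).
February has 28 days (150 left).
March has 31 days (119 left).
April has 30 days (89 left).
May has 31 days (58 left).
June has 30 days (28 left).
28 days into July → July 28, 2067.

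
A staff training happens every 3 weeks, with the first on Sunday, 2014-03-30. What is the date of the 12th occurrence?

The 12th occurrence is 11 intervals after the first: 11 × 21 = 231 days after 2014-03-30.
March has 31 days — 1 day to the end of March leaves 230.
April has 30 days (200 left).
May has 31 days (169 left).
June has 30 days (139 left).
July has 31 days (108 left).
August has 31 days (77 left).
September has 30 days (47 left).
October has 31 days (16 left).
16 days into November → 2014-11-16.

2014-11-16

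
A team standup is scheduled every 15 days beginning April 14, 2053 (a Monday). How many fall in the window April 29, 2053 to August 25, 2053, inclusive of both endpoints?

8

Occurrences land 15·i days after April 14, 2053 for i = 0, 1, 2, …
April 29, 2053 is 15 days after the start; 15 ÷ 15 = 1 remainder 0. First occurrence in the window: #2 on April 29, 2053 (1×15 = 15 days in).
August 25, 2053 is 133 days after the start; 133 ÷ 15 = 8 remainder 13. Last occurrence in the window: #9 on August 12, 2053.
Occurrences #2 through #9: 8 in total.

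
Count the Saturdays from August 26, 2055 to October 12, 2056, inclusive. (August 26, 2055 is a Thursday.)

59

August 26, 2055 is a Thursday; the first Saturday on or after it is August 28, 2055 (2 days later).
From August 28, 2055 to October 12, 2056: 125 + 286 = 411 days (rest of 2055, to October 12, 2056 in 2056).
411 ÷ 7 = 58 full weeks with remainder 5, so 58 more Saturdays after the first → 59.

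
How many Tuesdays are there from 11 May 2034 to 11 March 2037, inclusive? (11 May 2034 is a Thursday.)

148

11 May 2034 is a Thursday; the first Tuesday on or after it is 16 May 2034 (5 days later).
From 16 May 2034 to 11 March 2037: 229 + 365 + 366 + 70 = 1030 days (rest of 2034, 2035, 2036, to 11 March 2037 in 2037).
1030 ÷ 7 = 147 full weeks with remainder 1, so 147 more Tuesdays after the first → 148.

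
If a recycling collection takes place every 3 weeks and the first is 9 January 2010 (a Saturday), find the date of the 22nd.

The 22nd occurrence is 21 intervals after the first: 21 × 21 = 441 days after 9 January 2010.
January has 31 days — 22 days to the end of January leaves 419.
From end of January to end of 2010 is 334 days (85 left).
January has 31 days (54 left).
February has 28 days (26 left).
26 days into March → 26 March 2011.

26 March 2011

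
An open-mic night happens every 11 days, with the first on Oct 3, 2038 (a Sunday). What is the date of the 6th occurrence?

The 6th occurrence is 5 intervals after the first: 5 × 11 = 55 days after Oct 3, 2038.
Oct has 31 days — 28 days to the end of Oct leaves 27.
27 days into Nov → Nov 27, 2038.

Nov 27, 2038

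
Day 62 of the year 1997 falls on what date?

January has 31 days (62 − 31 = 31 remain).
February has 28 days (31 − 28 = 3 remain).
3 into March → March 3.

March 3, 1997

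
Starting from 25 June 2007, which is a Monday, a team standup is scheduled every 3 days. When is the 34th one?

The 34th occurrence is 33 intervals after the first: 33 × 3 = 99 days after 25 June 2007.
June has 30 days — 5 days to the end of June leaves 94.
July has 31 days (63 left).
August has 31 days (32 left).
September has 30 days (2 left).
2 days into October → 2 October 2007.

2 October 2007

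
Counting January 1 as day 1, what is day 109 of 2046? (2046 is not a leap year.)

2046-04-19

January has 31 days (109 − 31 = 78 remain).
February has 28 days (78 − 28 = 50 remain).
March has 31 days (50 − 31 = 19 remain).
19 into April → April 19.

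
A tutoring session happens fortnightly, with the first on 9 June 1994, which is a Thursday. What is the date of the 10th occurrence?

13 October 1994

The 10th occurrence is 9 intervals after the first: 9 × 14 = 126 days after 9 June 1994.
June has 30 days — 21 days to the end of June leaves 105.
July has 31 days (74 left).
August has 31 days (43 left).
September has 30 days (13 left).
13 days into October → 13 October 1994.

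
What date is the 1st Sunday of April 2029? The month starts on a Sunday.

April 2029 begins on a Sunday, so the first Sunday is April 1.

2029-04-01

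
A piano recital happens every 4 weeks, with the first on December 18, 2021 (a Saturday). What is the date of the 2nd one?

The 2nd occurrence is 1 interval after the first: 1 × 28 = 28 days after December 18, 2021.
December has 31 days — 13 days to the end of December leaves 15.
15 days into January → January 15, 2022.

January 15, 2022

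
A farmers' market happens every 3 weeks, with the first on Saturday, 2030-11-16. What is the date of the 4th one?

2031-01-18

The 4th occurrence is 3 intervals after the first: 3 × 21 = 63 days after 2030-11-16.
November has 30 days — 14 days to the end of November leaves 49.
December has 31 days (18 left).
18 days into January → 2031-01-18.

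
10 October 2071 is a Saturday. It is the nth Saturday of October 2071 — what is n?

Day 10 falls in week ⌈10/7⌉ of the month.
Days 1–7 hold the 1st Saturday, 8–14 the 2nd, 15–21 the 3rd, 22–28 the 4th, 29–31 the 5th.
10 is in the range for the 2nd.

2nd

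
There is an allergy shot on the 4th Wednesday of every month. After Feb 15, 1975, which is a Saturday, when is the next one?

Feb 1975 starts on a Saturday; its first Wednesday is the 5th, so the 4th Wednesday is the 26th — Feb 26, 1975.
Feb 26, 1975 is after Feb 15, 1975, so that is the next one.

Feb 26, 1975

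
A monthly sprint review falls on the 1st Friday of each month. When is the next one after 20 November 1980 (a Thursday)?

5 December 1980

November 1980 starts on a Saturday, so its 1st Friday is 7 November 1980 (6 days in).
That is not after 20 November 1980, so look at December 1980.
December 1980 starts on a Monday, so its 1st Friday is 5 December 1980 (4 days in).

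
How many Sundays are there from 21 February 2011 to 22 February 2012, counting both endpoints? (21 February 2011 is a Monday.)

21 February 2011 is a Monday; the first Sunday on or after it is 27 February 2011 (6 days later).
From 27 February 2011 to 22 February 2012: 307 + 53 = 360 days (rest of 2011, to 22 February 2012 in 2012).
360 ÷ 7 = 51 full weeks with remainder 3, so 51 more Sundays after the first → 52.

52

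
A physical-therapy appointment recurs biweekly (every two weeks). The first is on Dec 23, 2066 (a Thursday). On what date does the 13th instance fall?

Jun 9, 2067

The 13th occurrence is 12 intervals after the first: 12 × 14 = 168 days after Dec 23, 2066.
Dec has 31 days — 8 days to the end of Dec leaves 160.
Jan has 31 days (129 left).
Feb has 28 days (101 left).
Mar has 31 days (70 left).
Apr has 30 days (40 left).
May has 31 days (9 left).
9 days into Jun → Jun 9, 2067.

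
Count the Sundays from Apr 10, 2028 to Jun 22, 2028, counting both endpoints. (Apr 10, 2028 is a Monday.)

10

Apr 10, 2028 is a Monday; the first Sunday on or after it is Apr 16, 2028 (6 days later).
From Apr 16, 2028 to Jun 22, 2028: 14 + 31 + 22 = 67 days (rest of Apr, May, Jun).
67 ÷ 7 = 9 full weeks with remainder 4, so 9 more Sundays after the first → 10.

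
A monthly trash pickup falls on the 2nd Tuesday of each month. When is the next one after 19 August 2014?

9 September 2014

August 2014 starts on a Friday; its first Tuesday is the 5th, so the 2nd Tuesday is the 12th — 12 August 2014.
That is not after 19 August 2014, so look at September 2014.
September 2014 starts on a Monday; its first Tuesday is the 2nd, so the 2nd Tuesday is the 9th — 9 September 2014.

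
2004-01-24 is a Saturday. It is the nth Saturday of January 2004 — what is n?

Day 24 falls in week ⌈24/7⌉ of the month.
Days 1–7 hold the 1st Saturday, 8–14 the 2nd, 15–21 the 3rd, 22–28 the 4th, 29–31 the 5th.
24 is in the range for the 4th.

4th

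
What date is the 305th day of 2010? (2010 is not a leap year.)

November 1, 2010

January has 31 days (305 − 31 = 274 remain).
February has 28 days (274 − 28 = 246 remain).
March has 31 days (246 − 31 = 215 remain).
April has 30 days (215 − 30 = 185 remain).
May has 31 days (185 − 31 = 154 remain).
June has 30 days (154 − 30 = 124 remain).
July has 31 days (124 − 31 = 93 remain).
August has 31 days (93 − 31 = 62 remain).
September has 30 days (62 − 30 = 32 remain).
October has 31 days (32 − 31 = 1 remain).
1 into November → November 1.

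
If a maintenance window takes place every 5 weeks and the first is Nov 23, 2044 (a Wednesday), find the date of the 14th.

The 14th occurrence is 13 intervals after the first: 13 × 35 = 455 days after Nov 23, 2044.
Nov has 30 days — 7 days to the end of Nov leaves 448.
From end of Nov to end of 2044 is 31 days (417 left).
2045 has 365 days (52 left).
Jan has 31 days (21 left).
21 days into Feb → Feb 21, 2046.

Feb 21, 2046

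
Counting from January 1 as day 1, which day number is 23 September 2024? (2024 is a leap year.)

Days in months before September: 31 + 29 + 31 + 30 + 31 + 30 + 31 + 31 = 244.
Plus 23 days into September → day 267.

267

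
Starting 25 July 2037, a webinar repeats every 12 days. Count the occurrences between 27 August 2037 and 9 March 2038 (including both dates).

Occurrences land 12·i days after 25 July 2037 for i = 0, 1, 2, …
27 August 2037 is 33 days after the start; 33 ÷ 12 = 2 remainder 9; since the remainder is 9, round up to i = 3. First occurrence in the window: #4 on 30 August 2037 (3×12 = 36 days in).
9 March 2038 is 227 days after the start; 227 ÷ 12 = 18 remainder 11. Last occurrence in the window: #19 on 26 February 2038.
Occurrences #4 through #19: 16 in total.

16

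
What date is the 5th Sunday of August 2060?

The first Sunday of August 2060 is August 1.
The 5th Sunday is 4 weeks later: 1 + 28 = 29.

29 August 2060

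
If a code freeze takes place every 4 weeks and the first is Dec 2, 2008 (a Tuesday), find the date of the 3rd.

The 3rd occurrence is 2 intervals after the first: 2 × 28 = 56 days after Dec 2, 2008.
Dec has 31 days — 29 days to the end of Dec leaves 27.
27 days into Jan → Jan 27, 2009.

Jan 27, 2009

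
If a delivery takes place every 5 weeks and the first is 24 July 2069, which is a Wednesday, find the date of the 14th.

The 14th occurrence is 13 intervals after the first: 13 × 35 = 455 days after 24 July 2069.
July has 31 days — 7 days to the end of July leaves 448.
From end of July to end of 2069 is 153 days (295 left).
January has 31 days (264 left).
February has 28 days (236 left).
March has 31 days (205 left).
April has 30 days (175 left).
May has 31 days (144 left).
June has 30 days (114 left).
July has 31 days (83 left).
August has 31 days (52 left).
September has 30 days (22 left).
22 days into October → 22 October 2070.

22 October 2070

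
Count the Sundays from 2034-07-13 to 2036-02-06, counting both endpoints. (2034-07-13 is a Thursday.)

82

2034-07-13 is a Thursday; the first Sunday on or after it is 2034-07-16 (3 days later).
From 2034-07-16 to 2036-02-06: 168 + 365 + 37 = 570 days (rest of 2034, 2035, to 2036-02-06 in 2036).
570 ÷ 7 = 81 full weeks with remainder 3, so 81 more Sundays after the first → 82.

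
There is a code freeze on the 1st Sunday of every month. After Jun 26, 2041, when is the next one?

Jun 2041 starts on a Saturday, so its 1st Sunday is Jun 2, 2041 (1 day in).
That is not after Jun 26, 2041, so look at Jul 2041.
Jul 2041 starts on a Monday, so its 1st Sunday is Jul 7, 2041 (6 days in).

Jul 7, 2041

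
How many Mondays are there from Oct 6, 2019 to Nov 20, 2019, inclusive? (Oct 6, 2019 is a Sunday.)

Oct 6, 2019 is a Sunday; the first Monday on or after it is Oct 7, 2019 (1 day later).
From Oct 7, 2019 to Nov 20, 2019: 24 + 20 = 44 days (rest of Oct, Nov).
44 ÷ 7 = 6 full weeks with remainder 2, so 6 more Mondays after the first → 7.

7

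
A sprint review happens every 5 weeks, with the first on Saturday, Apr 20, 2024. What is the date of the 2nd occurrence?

May 25, 2024

The 2nd occurrence is 1 interval after the first: 1 × 35 = 35 days after Apr 20, 2024.
Apr has 30 days — 10 days to the end of Apr leaves 25.
25 days into May → May 25, 2024.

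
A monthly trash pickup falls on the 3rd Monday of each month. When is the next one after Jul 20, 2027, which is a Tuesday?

Jul 2027 starts on a Thursday; its first Monday is the 5th, so the 3rd Monday is the 19th — Jul 19, 2027.
That is not after Jul 20, 2027, so look at Aug 2027.
Aug 2027 starts on a Sunday; its first Monday is the 2nd, so the 3rd Monday is the 16th — Aug 16, 2027.

Aug 16, 2027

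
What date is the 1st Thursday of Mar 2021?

The first Thursday of Mar 2021 is Mar 4.

Mar 4, 2021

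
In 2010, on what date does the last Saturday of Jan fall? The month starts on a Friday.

Jan 2010 begins on a Friday, so the first Saturday is Jan 2 (1 day later).
Jan 2010 has 31 days. Adding weeks: 2, 9, 16, 23, 30 — the last one ≤ 31 is the 30th.

Jan 30, 2010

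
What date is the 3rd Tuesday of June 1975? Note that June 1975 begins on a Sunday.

June 1975 begins on a Sunday, so the first Tuesday is June 3 (2 days later).
The 3rd Tuesday is 2 weeks later: 3 + 14 = 17.

1975-06-17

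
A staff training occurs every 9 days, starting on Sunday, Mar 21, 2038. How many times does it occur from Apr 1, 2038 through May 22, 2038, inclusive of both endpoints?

Occurrences land 9·i days after Mar 21, 2038 for i = 0, 1, 2, …
Apr 1, 2038 is 11 days after the start; 11 ÷ 9 = 1 remainder 2; since the remainder is 2, round up to i = 2. First occurrence in the window: #3 on Apr 8, 2038 (2×9 = 18 days in).
May 22, 2038 is 62 days after the start; 62 ÷ 9 = 6 remainder 8. Last occurrence in the window: #7 on May 14, 2038.
Occurrences #3 through #7: 5 in total.

5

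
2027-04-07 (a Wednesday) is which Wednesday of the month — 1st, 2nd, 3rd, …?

1st

Day 7 falls in week ⌈7/7⌉ of the month.
Days 1–7 hold the 1st Wednesday, 8–14 the 2nd, 15–21 the 3rd, 22–28 the 4th, 29–31 the 5th.
7 is in the range for the 1st.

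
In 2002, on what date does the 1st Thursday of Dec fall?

The first Thursday of Dec 2002 is Dec 5.

Dec 5, 2002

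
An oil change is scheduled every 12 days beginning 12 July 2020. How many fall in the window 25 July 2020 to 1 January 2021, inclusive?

Occurrences land 12·i days after 12 July 2020 for i = 0, 1, 2, …
25 July 2020 is 13 days after the start; 13 ÷ 12 = 1 remainder 1; since the remainder is 1, round up to i = 2. First occurrence in the window: #3 on 5 August 2020 (2×12 = 24 days in).
1 January 2021 is 173 days after the start; 173 ÷ 12 = 14 remainder 5. Last occurrence in the window: #15 on 27 December 2020.
Occurrences #3 through #15: 13 in total.

13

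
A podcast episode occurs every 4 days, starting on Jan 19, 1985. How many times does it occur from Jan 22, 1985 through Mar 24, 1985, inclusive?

16

Occurrences land 4·i days after Jan 19, 1985 for i = 0, 1, 2, …
Jan 22, 1985 is 3 days after the start; 3 ÷ 4 = 0 remainder 3; since the remainder is 3, round up to i = 1. First occurrence in the window: #2 on Jan 23, 1985 (1×4 = 4 days in).
Mar 24, 1985 is 64 days after the start; 64 ÷ 4 = 16 remainder 0. Last occurrence in the window: #17 on Mar 24, 1985.
Occurrences #2 through #17: 16 in total.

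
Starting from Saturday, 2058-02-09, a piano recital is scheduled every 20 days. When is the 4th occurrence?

2058-04-10

The 4th occurrence is 3 intervals after the first: 3 × 20 = 60 days after 2058-02-09.
February has 28 days — 19 days to the end of February leaves 41.
March has 31 days (10 left).
10 days into April → 2058-04-10.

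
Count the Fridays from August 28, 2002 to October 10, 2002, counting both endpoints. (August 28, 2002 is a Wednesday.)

August 28, 2002 is a Wednesday; the first Friday on or after it is August 30, 2002 (2 days later).
From August 30, 2002 to October 10, 2002: 1 + 30 + 10 = 41 days (rest of August, September, October).
41 ÷ 7 = 5 full weeks with remainder 6, so 5 more Fridays after the first → 6.

6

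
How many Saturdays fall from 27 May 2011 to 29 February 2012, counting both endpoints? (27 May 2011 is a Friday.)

40

27 May 2011 is a Friday; the first Saturday on or after it is 28 May 2011 (1 day later).
From 28 May 2011 to 29 February 2012: 3 + 30 + 31 + 31 + 30 + 31 + 30 + 31 + 31 + 29 = 277 days (rest of May, June, July, August, September, October, November, December, January, February).
277 ÷ 7 = 39 full weeks with remainder 4, so 39 more Saturdays after the first → 40.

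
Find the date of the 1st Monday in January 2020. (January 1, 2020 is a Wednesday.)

January 2020 begins on a Wednesday, so the first Monday is January 6 (5 days later).

2020-01-06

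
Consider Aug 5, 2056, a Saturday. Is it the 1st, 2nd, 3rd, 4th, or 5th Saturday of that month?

Day 5 falls in week ⌈5/7⌉ of the month.
Days 1–7 hold the 1st Saturday, 8–14 the 2nd, 15–21 the 3rd, 22–28 the 4th, 29–31 the 5th.
5 is in the range for the 1st.

1st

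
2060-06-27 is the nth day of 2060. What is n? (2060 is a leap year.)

179

Days in months before June: 31 + 29 + 31 + 30 + 31 = 152.
Plus 27 days into June → day 179.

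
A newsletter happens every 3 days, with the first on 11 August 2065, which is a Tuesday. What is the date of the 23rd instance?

16 October 2065

The 23rd occurrence is 22 intervals after the first: 22 × 3 = 66 days after 11 August 2065.
August has 31 days — 20 days to the end of August leaves 46.
September has 30 days (16 left).
16 days into October → 16 October 2065.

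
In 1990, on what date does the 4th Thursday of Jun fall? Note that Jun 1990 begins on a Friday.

Jun 1990 begins on a Friday, so the first Thursday is Jun 7 (6 days later).
The 4th Thursday is 3 weeks later: 7 + 21 = 28.

Jun 28, 1990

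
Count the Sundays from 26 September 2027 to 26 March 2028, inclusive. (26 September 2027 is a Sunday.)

27

26 September 2027 is a Sunday; the first Sunday on or after it is 26 September 2027.
From 26 September 2027 to 26 March 2028: 4 + 31 + 30 + 31 + 31 + 29 + 26 = 182 days (rest of September, October, November, December, January, February, March).
182 ÷ 7 = 26 full weeks with remainder 0, so 26 more Sundays after the first → 27.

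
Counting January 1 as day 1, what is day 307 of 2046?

January has 31 days (307 − 31 = 276 remain).
February has 28 days (276 − 28 = 248 remain).
March has 31 days (248 − 31 = 217 remain).
April has 30 days (217 − 30 = 187 remain).
May has 31 days (187 − 31 = 156 remain).
June has 30 days (156 − 30 = 126 remain).
July has 31 days (126 − 31 = 95 remain).
August has 31 days (95 − 31 = 64 remain).
September has 30 days (64 − 30 = 34 remain).
October has 31 days (34 − 31 = 3 remain).
3 into November → November 3.

3 November 2046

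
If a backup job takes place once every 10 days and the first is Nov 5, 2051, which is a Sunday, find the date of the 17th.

The 17th occurrence is 16 intervals after the first: 16 × 10 = 160 days after Nov 5, 2051.
Nov has 30 days — 25 days to the end of Nov leaves 135.
Dec has 31 days (104 left).
Jan has 31 days (73 left).
Feb has 29 days (44 left).
Mar has 31 days (13 left).
13 days into Apr → Apr 13, 2052.

Apr 13, 2052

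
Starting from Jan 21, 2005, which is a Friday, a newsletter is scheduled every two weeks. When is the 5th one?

The 5th occurrence is 4 intervals after the first: 4 × 14 = 56 days after Jan 21, 2005.
Jan has 31 days — 10 days to the end of Jan leaves 46.
Feb has 28 days (18 left).
18 days into Mar → Mar 18, 2005.

Mar 18, 2005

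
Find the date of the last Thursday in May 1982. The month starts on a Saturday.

May 1982 begins on a Saturday, so the first Thursday is May 6 (5 days later).
May 1982 has 31 days. Adding weeks: 6, 13, 20, 27 — the last one ≤ 31 is the 27th.

May 27, 1982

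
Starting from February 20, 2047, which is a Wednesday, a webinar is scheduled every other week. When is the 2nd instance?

The 2nd occurrence is 1 interval after the first: 1 × 14 = 14 days after February 20, 2047.
February has 28 days — 8 days to the end of February leaves 6.
6 days into March → March 6, 2047.

March 6, 2047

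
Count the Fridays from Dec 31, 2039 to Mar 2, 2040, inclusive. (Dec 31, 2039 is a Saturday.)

Dec 31, 2039 is a Saturday; the first Friday on or after it is Jan 6, 2040 (6 days later).
From Jan 6, 2040 to Mar 2, 2040: 25 + 29 + 2 = 56 days (rest of Jan, Feb, Mar).
56 ÷ 7 = 8 full weeks with remainder 0, so 8 more Fridays after the first → 9.

9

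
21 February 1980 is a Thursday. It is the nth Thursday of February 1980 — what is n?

Day 21 falls in week ⌈21/7⌉ of the month.
Days 1–7 hold the 1st Thursday, 8–14 the 2nd, 15–21 the 3rd, 22–28 the 4th, 29–31 the 5th.
21 is in the range for the 3rd.

3rd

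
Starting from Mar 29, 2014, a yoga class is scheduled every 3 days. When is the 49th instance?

The 49th occurrence is 48 intervals after the first: 48 × 3 = 144 days after Mar 29, 2014.
Mar has 31 days — 2 days to the end of Mar leaves 142.
Apr has 30 days (112 left).
May has 31 days (81 left).
Jun has 30 days (51 left).
Jul has 31 days (20 left).
20 days into Aug → Aug 20, 2014.

Aug 20, 2014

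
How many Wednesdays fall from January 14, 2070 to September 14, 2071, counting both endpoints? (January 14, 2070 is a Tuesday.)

January 14, 2070 is a Tuesday; the first Wednesday on or after it is January 15, 2070 (1 day later).
From January 15, 2070 to September 14, 2071: 350 + 257 = 607 days (rest of 2070, to September 14, 2071 in 2071).
607 ÷ 7 = 86 full weeks with remainder 5, so 86 more Wednesdays after the first → 87.

87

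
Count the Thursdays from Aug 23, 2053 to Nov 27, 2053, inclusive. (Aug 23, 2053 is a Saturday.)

Aug 23, 2053 is a Saturday; the first Thursday on or after it is Aug 28, 2053 (5 days later).
From Aug 28, 2053 to Nov 27, 2053: 3 + 30 + 31 + 27 = 91 days (rest of Aug, Sep, Oct, Nov).
91 ÷ 7 = 13 full weeks with remainder 0, so 13 more Thursdays after the first → 14.

14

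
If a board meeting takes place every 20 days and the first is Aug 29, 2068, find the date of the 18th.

Aug 4, 2069

The 18th occurrence is 17 intervals after the first: 17 × 20 = 340 days after Aug 29, 2068.
Aug has 31 days — 2 days to the end of Aug leaves 338.
Sep has 30 days (308 left).
Oct has 31 days (277 left).
Nov has 30 days (247 left).
Dec has 31 days (216 left).
Jan has 31 days (185 left).
Feb has 28 days (157 left).
Mar has 31 days (126 left).
Apr has 30 days (96 left).
May has 31 days (65 left).
Jun has 30 days (35 left).
Jul has 31 days (4 left).
4 days into Aug → Aug 4, 2069.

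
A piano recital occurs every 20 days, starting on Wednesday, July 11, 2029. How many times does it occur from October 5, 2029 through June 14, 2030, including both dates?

12

Occurrences land 20·i days after July 11, 2029 for i = 0, 1, 2, …
October 5, 2029 is 86 days after the start; 86 ÷ 20 = 4 remainder 6; since the remainder is 6, round up to i = 5. First occurrence in the window: #6 on October 19, 2029 (5×20 = 100 days in).
June 14, 2030 is 338 days after the start; 338 ÷ 20 = 16 remainder 18. Last occurrence in the window: #17 on May 27, 2030.
Occurrences #6 through #17: 12 in total.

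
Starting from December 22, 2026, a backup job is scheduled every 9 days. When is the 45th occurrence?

January 22, 2028

The 45th occurrence is 44 intervals after the first: 44 × 9 = 396 days after December 22, 2026.
December has 31 days — 9 days to the end of December leaves 387.
January has 31 days (356 left).
February has 28 days (328 left).
March has 31 days (297 left).
April has 30 days (267 left).
May has 31 days (236 left).
June has 30 days (206 left).
July has 31 days (175 left).
August has 31 days (144 left).
September has 30 days (114 left).
October has 31 days (83 left).
November has 30 days (53 left).
December has 31 days (22 left).
22 days into January → January 22, 2028.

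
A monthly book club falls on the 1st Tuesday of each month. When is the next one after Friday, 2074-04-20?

2074-05-01

April 2074 starts on a Sunday, so its 1st Tuesday is 2074-04-03 (2 days in).
That is not after 2074-04-20, so look at May 2074.
May 2074 starts on a Tuesday, so its 1st Tuesday is 2074-05-01.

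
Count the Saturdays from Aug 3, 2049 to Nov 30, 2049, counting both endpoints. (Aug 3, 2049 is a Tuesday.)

17

Aug 3, 2049 is a Tuesday; the first Saturday on or after it is Aug 7, 2049 (4 days later).
From Aug 7, 2049 to Nov 30, 2049: 24 + 30 + 31 + 30 = 115 days (rest of Aug, Sep, Oct, Nov).
115 ÷ 7 = 16 full weeks with remainder 3, so 16 more Saturdays after the first → 17.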